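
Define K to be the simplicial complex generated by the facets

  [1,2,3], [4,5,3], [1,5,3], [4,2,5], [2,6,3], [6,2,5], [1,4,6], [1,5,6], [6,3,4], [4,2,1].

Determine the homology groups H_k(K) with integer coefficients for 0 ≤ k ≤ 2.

H_0 = Z,  H_1 = Z_2,  H_2 = 0.

We work with the vertex ordering 1 < 2 < 3 < 4 < 5 < 6. The simplices of K, each written with vertices in increasing order, are:

  0-simplices (6): [1], [2], [3], [4], [5], [6]
  1-simplices (15): [1,2], [1,3], [1,4], [1,5], [1,6], [2,3], [2,4], [2,5], [2,6], [3,4], [3,5], [3,6], [4,5], [4,6], [5,6]
  2-simplices (10): [1,2,3], [1,2,4], [1,3,5], [1,4,6], [1,5,6], [2,3,6], [2,4,5], [2,5,6], [3,4,5], [3,4,6]

giving chain groups C_0 ≅ Z^6, C_1 ≅ Z^15, C_2 ≅ Z^10.

∂_1: C_1 → C_0 sends each edge [p,q] (with p < q) to q − p.
The resulting 6×15 matrix has rank 5, and its Smith normal form has invariant factors (1,1,1,1,1).

∂_2: C_2 → C_1 maps a triangle to the signed sum of its edges. For instance
  ∂[1,3,5] = [3,5] − [1,5] + [1,3],
  ∂[3,4,5] = [4,5] − [3,5] + [3,4].
The resulting 15×10 matrix has rank 10, and its Smith normal form has invariant factors (1,1,1,1,1,1,1,1,1,2).

From H_k ≅ ker(∂_k) / im(∂_{k+1}) we obtain:

  H_0: rank C_0 − rank ∂_1 = 6 − 5 = 1, and the invariant factors of ∂_1 are all 1, so H_0 = Z.
  H_1: rank ker ∂_1 − rank ∂_2 = (15 − 5) − 10 = 0, and ∂_2 has invariant factor 2 > 1, so H_1 = Z_2.
  H_2: rank ker ∂_2 − rank ∂_3 = (10 − 10) − 0 = 0, and there is no ∂_3, so H_2 = 0.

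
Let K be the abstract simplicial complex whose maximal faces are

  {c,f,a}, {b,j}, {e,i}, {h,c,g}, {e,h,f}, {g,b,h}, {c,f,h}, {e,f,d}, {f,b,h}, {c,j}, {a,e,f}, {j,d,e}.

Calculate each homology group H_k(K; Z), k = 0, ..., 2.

Take the total order a < b < c < d < e < f < g < h < i < j on the vertex set. Then K (dimension 2) consists of the simplices:

  0-simplices (10): a, b, c, d, e, f, g, h, i, j
  1-simplices (20): ac, ae, af, bf, bg, bh, bj, cf, cg, ch, cj, de, df, dj, ef, eh, ei, ej, fh, gh
  2-simplices (9): acf, aef, bfh, bgh, cfh, cgh, def, dej, efh

giving chain groups C_0 ≅ Z^10, C_1 ≅ Z^20, C_2 ≅ Z^9.

The boundary map ∂_1: C_1 → C_0 maps an edge to its endpoints' difference, ∂[p,q] = q − p. For instance
  ∂ae = e − a.
As a 10×20 matrix over Z this has rank 9, with invariant factors (1,1,1,1,1,1,1,1,1).

∂_2: C_2 → C_1 sends each 2-simplex [p,q,r] to [q,r] − [p,r] + [p,q]. For instance
  ∂cgh = gh − ch + cg,
  ∂bgh = gh − bh + bg.
The resulting 20×9 matrix has rank 9, and its Smith normal form has invariant factors (1,1,1,1,1,1,1,1,1).

From H_k ≅ ker(∂_k) / im(∂_{k+1}) we obtain:

  H_0: rank C_0 − rank ∂_1 = 10 − 9 = 1, and the invariant factors of ∂_1 are all 1, so H_0 = Z.
  H_1: rank ker ∂_1 − rank ∂_2 = (20 − 9) − 9 = 2, and the invariant factors of ∂_2 are all 1, so H_1 = Z^2.
  H_2: rank ker ∂_2 − rank ∂_3 = (9 − 9) − 0 = 0, and there is no ∂_3, so H_2 = 0.

H_0 = Z,  H_1 = Z^2,  H_2 = 0.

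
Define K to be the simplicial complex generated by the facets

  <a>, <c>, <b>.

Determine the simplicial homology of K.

H_0 = Z^3.

K has 3 vertices.
rank ∂_0 = 0, rank ∂_1 = 0 ⇒ b_0 = 3 − 0 − 0 = 3. So H_0 ≅ Z^3.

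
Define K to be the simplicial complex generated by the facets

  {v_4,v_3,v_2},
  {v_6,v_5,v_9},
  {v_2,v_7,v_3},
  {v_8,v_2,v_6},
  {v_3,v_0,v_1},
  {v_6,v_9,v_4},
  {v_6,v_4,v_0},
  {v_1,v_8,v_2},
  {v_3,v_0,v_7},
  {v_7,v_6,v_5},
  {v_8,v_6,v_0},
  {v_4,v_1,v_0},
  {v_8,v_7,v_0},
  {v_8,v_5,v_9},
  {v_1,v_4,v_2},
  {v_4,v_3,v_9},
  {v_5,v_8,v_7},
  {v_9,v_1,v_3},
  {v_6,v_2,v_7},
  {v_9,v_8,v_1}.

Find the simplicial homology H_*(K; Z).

Fix the vertex order v_0 < v_1 < v_2 < v_3 < v_4 < v_5 < v_6 < v_7 < v_8 < v_9 and write every simplex with vertices in increasing order. Then dim K = 2 and the simplices of K are:

  0-simplices (10): [v_0], [v_1], [v_2], [v_3], [v_4], [v_5], [v_6], [v_7], [v_8], [v_9]
  1-simplices (30): (30 of them)
  2-simplices (20): (20 of them)

giving chain groups C_0 ≅ Z^10, C_1 ≅ Z^30, C_2 ≅ Z^20.

The boundary map ∂_1: C_1 → C_0 sends each edge [p,q] (with p < q) to q − p. For instance
  ∂[v_6,v_8] = [v_8] − [v_6].
The 10×30 boundary matrix has rank 9 and Smith normal form diag(1,1,1,1,1,1,1,1,1).

Boundary ∂_2: C_2 → C_1 sends each 2-simplex [p,q,r] to [q,r] − [p,r] + [p,q]. For instance
  ∂[v_1,v_2,v_8] = [v_2,v_8] − [v_1,v_8] + [v_1,v_2],
  ∂[v_0,v_7,v_8] = [v_7,v_8] − [v_0,v_8] + [v_0,v_7].
As a 30×20 matrix over Z this has rank 20, with invariant factors (1,1,1,1,1,1,1,1,1,1,1,1,1,1,1,1,1,1,1,2).

Computing H_k = (kernel of ∂_k) / (image of ∂_{k+1}):

  H_0: rank C_0 − rank ∂_1 = 10 − 9 = 1, and the invariant factors of ∂_1 are all 1, so H_0 = Z.
  H_1: rank ker ∂_1 − rank ∂_2 = (30 − 9) − 20 = 1, and ∂_2 has invariant factor 2 > 1, so H_1 = Z ⊕ Z_2.
  H_2: rank ker ∂_2 − rank ∂_3 = (20 − 20) − 0 = 0, and there is no ∂_3, so H_2 = 0.

(K is a triangulation of the Klein bottle.)

H_0 = Z,  H_1 = Z ⊕ Z_2,  H_2 = 0.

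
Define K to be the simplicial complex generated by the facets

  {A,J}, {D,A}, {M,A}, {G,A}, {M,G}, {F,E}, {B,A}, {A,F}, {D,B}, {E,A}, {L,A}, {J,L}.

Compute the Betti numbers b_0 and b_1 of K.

b_0 = 1, b_1 = 4.

Fix the vertex order A < B < D < E < F < G < J < L < M and write every simplex with vertices in increasing order. Then dim K = 1 and the simplices of K are:

  0-simplices (9): A, B, D, E, F, G, J, L, M
  1-simplices (12): AB, AD, AE, AF, AG, AJ, AL, AM, BD, EF, GM, JL

Hence C_0 ≅ Z^9, C_1 ≅ Z^12.

∂_1: C_1 → C_0 maps an edge to its endpoints' difference, ∂[p,q] = q − p.
The 9×12 boundary matrix has rank 8 and Smith normal form diag(1,1,1,1,1,1,1,1).

Computing H_k = (kernel of ∂_k) / (image of ∂_{k+1}):

  H_0: rank C_0 − rank ∂_1 = 9 − 8 = 1, and the invariant factors of ∂_1 are all 1, so H_0 ≅ Z.
  H_1: rank ker ∂_1 − rank ∂_2 = (12 − 8) − 0 = 4, and there is no ∂_2, so H_1 ≅ Z^4.

Hence the Betti numbers are b_0 = 1, b_1 = 4.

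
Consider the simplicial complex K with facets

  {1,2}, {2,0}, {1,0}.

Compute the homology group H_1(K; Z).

Fix the vertex order 0 < 1 < 2 and write every simplex with vertices in increasing order. Then dim K = 1 and the simplices of K are:

  0-simplices (3): [0], [1], [2]
  1-simplices (3): [0,1], [0,2], [1,2]

giving chain groups C_0 ≅ Z^3, C_1 ≅ Z^3.

The boundary map ∂_1: C_1 → C_0 is given by ∂[p,q] = [q] − [p]. For instance
  ∂[1,2] = [2] − [1].
As a 3×3 matrix over Z this has rank 2, with invariant factors (1,1).

Now H_k = ker ∂_k / im ∂_{k+1}, so:

  H_1: rank ker ∂_1 − rank ∂_2 = (3 − 2) − 0 = 1, and there is no ∂_2, so H_1 ≅ Z.

H_1 ≅ Z.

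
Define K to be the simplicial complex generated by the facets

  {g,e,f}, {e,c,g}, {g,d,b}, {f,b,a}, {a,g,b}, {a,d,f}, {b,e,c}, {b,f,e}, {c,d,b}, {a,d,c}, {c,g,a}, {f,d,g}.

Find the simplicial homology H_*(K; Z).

H_0 ≅ Z,  H_1 ≅ Z/2,  H_2 = 0.

We work with the vertex ordering a < b < c < d < e < f < g. The simplices of K, each written with vertices in increasing order, are:

  0-simplices (7): a, b, c, d, e, f, g
  1-simplices (18): ab, ac, ad, af, ag, bc, bd, be, bf, bg, cd, ce, cg, df, dg, ef, eg, fg
  2-simplices (12): abf, abg, acd, acg, adf, bcd, bce, bdg, bef, ceg, dfg, efg

Hence C_0 ≅ Z^7, C_1 ≅ Z^18, C_2 ≅ Z^12.

∂_1: C_1 → C_0 maps an edge to its endpoints' difference, ∂[p,q] = q − p. For instance
  ∂ce = e − c.
This gives a 7×18 integer matrix of rank 6; reducing to Smith normal form yields diagonal entries (1,1,1,1,1,1).

Boundary ∂_2: C_2 → C_1 maps a triangle to the signed sum of its edges. For instance
  ∂bef = ef − bf + be,
  ∂acg = cg − ag + ac.
This gives a 18×12 integer matrix of rank 12; reducing to Smith normal form yields diagonal entries (1,1,1,1,1,1,1,1,1,1,1,2).

From H_k ≅ ker(∂_k) / im(∂_{k+1}) we obtain:

  H_0: rank C_0 − rank ∂_1 = 7 − 6 = 1, and the invariant factors of ∂_1 are all 1, so H_0 = Z.
  H_1: rank ker ∂_1 − rank ∂_2 = (18 − 6) − 12 = 0, and ∂_2 has invariant factor 2 > 1, so H_1 = Z/2.
  H_2: rank ker ∂_2 − rank ∂_3 = (12 − 12) − 0 = 0, and there is no ∂_3, so H_2 = 0.

As a check, the Euler characteristic is 7 − 18 + 12 = 1, which agrees with 1 − 0 + 0 = 1.
(K is a triangulation of the real projective plane RP^2.)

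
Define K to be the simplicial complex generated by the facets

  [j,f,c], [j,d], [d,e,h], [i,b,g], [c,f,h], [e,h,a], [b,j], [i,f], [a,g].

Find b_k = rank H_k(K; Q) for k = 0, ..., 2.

We work with the vertex ordering a < b < c < d < e < f < g < h < i < j. The simplices of K, each written with vertices in increasing order, are:

  0-simplices (10): a, b, c, d, e, f, g, h, i, j
  1-simplices (17): ae, ag, ah, bg, bi, bj, cf, ch, cj, de, dh, dj, eh, fh, fi, fj, gi
  2-simplices (5): aeh, bgi, cfh, cfj, deh

Hence C_0 ≅ Z^10, C_1 ≅ Z^17, C_2 ≅ Z^5.

Boundary ∂_1: C_1 → C_0 is given by ∂[p,q] = [q] − [p].
The resulting 10×17 matrix has rank 9, and its Smith normal form has invariant factors (1,1,1,1,1,1,1,1,1).

The boundary map ∂_2: C_2 → C_1 acts by ∂[p,q,r] = [q,r] − [p,r] + [p,q]. For instance
  ∂deh = eh − dh + de,
  ∂aeh = eh − ah + ae.
The resulting 17×5 matrix has rank 5, and its Smith normal form has invariant factors (1,1,1,1,1).

From H_k ≅ ker(∂_k) / im(∂_{k+1}) we obtain:

  H_0: rank C_0 − rank ∂_1 = 10 − 9 = 1, and the invariant factors of ∂_1 are all 1, so H_0 ≅ Z.
  H_1: rank ker ∂_1 − rank ∂_2 = (17 − 9) − 5 = 3, and the invariant factors of ∂_2 are all 1, so H_1 ≅ Z^3.
  H_2: rank ker ∂_2 − rank ∂_3 = (5 − 5) − 0 = 0, and there is no ∂_3, so H_2 ≅ 0.

Hence the Betti numbers are b_0 = 1, b_1 = 3, b_2 = 0.

b_0 = 1, b_1 = 3, b_2 = 0.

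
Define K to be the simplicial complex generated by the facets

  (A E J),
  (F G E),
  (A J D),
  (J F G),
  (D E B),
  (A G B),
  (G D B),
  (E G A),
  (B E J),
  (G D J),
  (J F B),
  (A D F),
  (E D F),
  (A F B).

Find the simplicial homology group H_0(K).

H_0 ≅ Z.

Fix the vertex order A < B < D < E < F < G < J and write every simplex with vertices in increasing order. Then dim K = 2 and the simplices of K are:

  0-simplices (7): A, B, D, E, F, G, J
  1-simplices (21): AB, AD, AE, AF, AG, AJ, BD, BE, BF, BG, BJ, DE, DF, DG, DJ, EF, EG, EJ, FG, FJ, GJ
  2-simplices (14): ABF, ABG, ADF, ADJ, AEG, AEJ, BDE, BDG, BEJ, BFJ, DEF, DGJ, EFG, FGJ

giving chain groups C_0 ≅ Z^7, C_1 ≅ Z^21, C_2 ≅ Z^14.

∂_1: C_1 → C_0 maps an edge to its endpoints' difference, ∂[p,q] = q − p. For instance
  ∂GJ = J − G.
The resulting 7×21 matrix has rank 6, and its Smith normal form has invariant factors (1,1,1,1,1,1).

∂_2: C_2 → C_1 acts by ∂[p,q,r] = [q,r] − [p,r] + [p,q]. For instance
  ∂BDE = DE − BE + BD,
  ∂DGJ = GJ − DJ + DG.
As a 21×14 matrix over Z this has rank 13, with invariant factors (1,1,1,1,1,1,1,1,1,1,1,1,1).

From H_k ≅ ker(∂_k) / im(∂_{k+1}) we obtain:

  H_0: rank C_0 − rank ∂_1 = 7 − 6 = 1, and the invariant factors of ∂_1 are all 1, so H_0 = Z.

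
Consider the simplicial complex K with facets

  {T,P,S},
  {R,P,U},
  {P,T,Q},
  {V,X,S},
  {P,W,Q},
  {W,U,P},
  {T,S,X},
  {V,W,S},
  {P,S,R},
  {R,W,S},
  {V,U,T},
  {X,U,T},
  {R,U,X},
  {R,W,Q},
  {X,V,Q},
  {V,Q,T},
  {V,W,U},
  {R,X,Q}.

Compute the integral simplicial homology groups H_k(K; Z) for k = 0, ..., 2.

H_0 = Z,  H_1 = Z ⊕ Z/2Z,  H_2 = 0.

Fix the vertex order P < Q < R < S < T < U < V < W < X and write every simplex with vertices in increasing order. Then dim K = 2 and the simplices of K are:

  0-simplices (9): P, Q, R, S, T, U, V, W, X
  1-simplices (27): PQ, PR, PS, PT, PU, PW, QR, QT, QV, QW, QX, RS, RU, RW, RX, ST, SV, SW, SX, TU, TV, TX, UV, UW, UX, VW, VX
  2-simplices (18): PQT, PQW, PRS, PRU, PST, PUW, QRW, QRX, QTV, QVX, RSW, RUX, STX, SVW, SVX, TUV, TUX, UVW

Hence C_0 ≅ Z^9, C_1 ≅ Z^27, C_2 ≅ Z^18.

Boundary ∂_1: C_1 → C_0 maps an edge to its endpoints' difference, ∂[p,q] = q − p.
This gives a 9×27 integer matrix of rank 8; reducing to Smith normal form yields diagonal entries (1,1,1,1,1,1,1,1).

∂_2: C_2 → C_1 maps a triangle to the signed sum of its edges. For instance
  ∂TUX = UX − TX + TU,
  ∂STX = TX − SX + ST.
This gives a 27×18 integer matrix of rank 18; reducing to Smith normal form yields diagonal entries (1,1,1,1,1,1,1,1,1,1,1,1,1,1,1,1,1,2).

Now H_k = ker ∂_k / im ∂_{k+1}, so:

  H_0: rank C_0 − rank ∂_1 = 9 − 8 = 1, and the invariant factors of ∂_1 are all 1, so H_0 = Z.
  H_1: rank ker ∂_1 − rank ∂_2 = (27 − 8) − 18 = 1, and ∂_2 has invariant factor 2 > 1, so H_1 = Z ⊕ Z/2Z.
  H_2: rank ker ∂_2 − rank ∂_3 = (18 − 18) − 0 = 0, and there is no ∂_3, so H_2 = 0.

As a check, the Euler characteristic is 9 − 27 + 18 = 0, which agrees with 1 − 1 + 0 = 0.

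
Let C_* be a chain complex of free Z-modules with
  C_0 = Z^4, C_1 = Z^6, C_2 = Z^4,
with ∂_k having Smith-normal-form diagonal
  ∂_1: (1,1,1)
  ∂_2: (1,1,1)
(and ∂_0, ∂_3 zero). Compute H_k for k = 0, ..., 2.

H_0 ≅ Z,  H_1 = 0,  H_2 ≅ Z.

H_0: b_0 = 4 − 0 − 3 = 1; torsion from ∂_1 factors > 1: none. So H_0 ≅ Z.
H_1: b_1 = 6 − 3 − 3 = 0; torsion from ∂_2 factors > 1: none. So H_1 ≅ 0.
H_2: b_2 = 4 − 3 − 0 = 1; torsion from ∂_3 factors > 1: none. So H_2 ≅ Z.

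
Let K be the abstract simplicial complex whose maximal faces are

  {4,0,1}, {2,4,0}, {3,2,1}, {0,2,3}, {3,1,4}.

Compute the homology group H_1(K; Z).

H_1 ≅ Z.

Take the total order 0 < 1 < 2 < 3 < 4 on the vertex set. Then K (dimension 2) consists of the simplices:

  0-simplices (5): [0], [1], [2], [3], [4]
  1-simplices (10): [0,1], [0,2], [0,3], [0,4], [1,2], [1,3], [1,4], [2,3], [2,4], [3,4]
  2-simplices (5): [0,1,4], [0,2,3], [0,2,4], [1,2,3], [1,3,4]

giving chain groups C_0 ≅ Z^5, C_1 ≅ Z^10, C_2 ≅ Z^5.

∂_1: C_1 → C_0 is given by ∂[p,q] = [q] − [p]. For instance
  ∂[0,1] = [1] − [0].
This gives a 5×10 integer matrix of rank 4; reducing to Smith normal form yields diagonal entries (1,1,1,1).

The boundary map ∂_2: C_2 → C_1 sends each 2-simplex [p,q,r] to [q,r] − [p,r] + [p,q]. For instance
  ∂[0,2,4] = [2,4] − [0,4] + [0,2],
  ∂[0,1,4] = [1,4] − [0,4] + [0,1].
This gives a 10×5 integer matrix of rank 5; reducing to Smith normal form yields diagonal entries (1,1,1,1,1).

From H_k ≅ ker(∂_k) / im(∂_{k+1}) we obtain:

  H_1: rank ker ∂_1 − rank ∂_2 = (10 − 4) − 5 = 1, and the invariant factors of ∂_2 are all 1, so H_1 = Z.

(K is a triangulation of the Möbius band.)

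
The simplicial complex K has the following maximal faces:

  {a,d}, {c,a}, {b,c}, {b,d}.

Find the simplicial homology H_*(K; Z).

Order the vertices as a < b < c < d. Listing each simplex with vertices in this order, K has dimension 1 with simplices:

  0-simplices (4): a, b, c, d
  1-simplices (4): ac, ad, bc, bd

so the chain groups are C_0 ≅ Z^4, C_1 ≅ Z^4.

∂_1: C_1 → C_0 is given by ∂[p,q] = [q] − [p].
The resulting 4×4 matrix has rank 3, and its Smith normal form has invariant factors (1,1,1).

Computing H_k = (kernel of ∂_k) / (image of ∂_{k+1}):

  H_0: rank C_0 − rank ∂_1 = 4 − 3 = 1, and the invariant factors of ∂_1 are all 1, so H_0 = Z.
  H_1: rank ker ∂_1 − rank ∂_2 = (4 − 3) − 0 = 1, and there is no ∂_2, so H_1 = Z.

H_0 = Z,  H_1 = Z.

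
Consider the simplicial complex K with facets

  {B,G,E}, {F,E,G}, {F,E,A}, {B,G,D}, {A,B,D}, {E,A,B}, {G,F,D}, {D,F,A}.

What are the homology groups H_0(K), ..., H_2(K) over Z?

H_0 ≅ Z,  H_1 = 0,  H_2 ≅ Z.

Take the total order A < B < D < E < F < G on the vertex set. Then K (dimension 2) consists of the simplices:

  0-simplices (6): A, B, D, E, F, G
  1-simplices (12): AB, AD, AE, AF, BD, BE, BG, DF, DG, EF, EG, FG
  2-simplices (8): ABD, ABE, ADF, AEF, BDG, BEG, DFG, EFG

Hence C_0 ≅ Z^6, C_1 ≅ Z^12, C_2 ≅ Z^8.

Boundary ∂_1: C_1 → C_0 maps an edge to its endpoints' difference, ∂[p,q] = q − p. For instance
  ∂DF = F − D.
As a 6×12 matrix over Z this has rank 5, with invariant factors (1,1,1,1,1).

Boundary ∂_2: C_2 → C_1 sends each 2-simplex [p,q,r] to [q,r] − [p,r] + [p,q]. For instance
  ∂ABE = BE − AE + AB,
  ∂AEF = EF − AF + AE.
As a 12×8 matrix over Z this has rank 7, with invariant factors (1,1,1,1,1,1,1).

Computing H_k = (kernel of ∂_k) / (image of ∂_{k+1}):

  H_0: rank C_0 − rank ∂_1 = 6 − 5 = 1, and the invariant factors of ∂_1 are all 1, so H_0 = Z.
  H_1: rank ker ∂_1 − rank ∂_2 = (12 − 5) − 7 = 0, and the invariant factors of ∂_2 are all 1, so H_1 = 0.
  H_2: rank ker ∂_2 − rank ∂_3 = (8 − 7) − 0 = 1, and there is no ∂_3, so H_2 = Z.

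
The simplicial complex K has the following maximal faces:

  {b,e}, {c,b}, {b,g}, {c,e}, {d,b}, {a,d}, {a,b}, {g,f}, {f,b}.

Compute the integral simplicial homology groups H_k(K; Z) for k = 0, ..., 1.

H_0 ≅ Z,  H_1 ≅ Z^3.

Order the vertices as a < b < c < d < e < f < g. Listing each simplex with vertices in this order, K has dimension 1 with simplices:

  0-simplices (7): a, b, c, d, e, f, g
  1-simplices (9): ab, ad, bc, bd, be, bf, bg, ce, fg

giving chain groups C_0 ≅ Z^7, C_1 ≅ Z^9.

The boundary map ∂_1: C_1 → C_0 sends each edge [p,q] (with p < q) to q − p.
The resulting 7×9 matrix has rank 6, and its Smith normal form has invariant factors (1,1,1,1,1,1).

Reading off H_k = ker ∂_k / im ∂_{k+1}:

  H_0: rank C_0 − rank ∂_1 = 7 − 6 = 1, and the invariant factors of ∂_1 are all 1, so H_0 ≅ Z.
  H_1: rank ker ∂_1 − rank ∂_2 = (9 − 6) − 0 = 3, and there is no ∂_2, so H_1 ≅ Z^3.

As a check, the Euler characteristic is 7 − 9 = -2, which agrees with 1 − 3 = -2.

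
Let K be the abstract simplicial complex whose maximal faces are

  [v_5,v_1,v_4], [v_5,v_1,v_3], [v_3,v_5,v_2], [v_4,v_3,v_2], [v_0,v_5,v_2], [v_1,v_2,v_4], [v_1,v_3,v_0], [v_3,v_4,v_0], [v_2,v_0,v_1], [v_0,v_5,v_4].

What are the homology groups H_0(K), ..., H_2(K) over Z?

H_0 = Z,  H_1 = Z/2,  H_2 = 0.

K has 6 vertices, 15 edges, 10 triangles.
rank ∂_0 = 0, rank ∂_1 = 5 ⇒ b_0 = 6 − 0 − 5 = 1; all invariant factors of ∂_1 are 1 so no torsion. So H_0 ≅ Z.
rank ∂_1 = 5, rank ∂_2 = 10 ⇒ b_1 = 15 − 5 − 10 = 0; ∂_2 has invariant factor(s) [2] giving torsion. So H_1 ≅ Z/2.
rank ∂_2 = 10, rank ∂_3 = 0 ⇒ b_2 = 10 − 10 − 0 = 0. So H_2 ≅ 0.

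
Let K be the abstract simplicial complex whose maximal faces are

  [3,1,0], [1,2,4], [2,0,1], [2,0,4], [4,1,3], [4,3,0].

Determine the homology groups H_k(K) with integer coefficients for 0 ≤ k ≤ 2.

Order the vertices as 0 < 1 < 2 < 3 < 4. Listing each simplex with vertices in this order, K has dimension 2 with simplices:

  0-simplices (5): [0], [1], [2], [3], [4]
  1-simplices (9): [0,1], [0,2], [0,3], [0,4], [1,2], [1,3], [1,4], [2,4], [3,4]
  2-simplices (6): [0,1,2], [0,1,3], [0,2,4], [0,3,4], [1,2,4], [1,3,4]

Hence C_0 ≅ Z^5, C_1 ≅ Z^9, C_2 ≅ Z^6.

∂_1: C_1 → C_0 sends each edge [p,q] (with p < q) to q − p.
This gives a 5×9 integer matrix of rank 4; reducing to Smith normal form yields diagonal entries (1,1,1,1).

The boundary map ∂_2: C_2 → C_1 maps a triangle to the signed sum of its edges. For instance
  ∂[0,2,4] = [2,4] − [0,4] + [0,2],
  ∂[1,2,4] = [2,4] − [1,4] + [1,2].
This gives a 9×6 integer matrix of rank 5; reducing to Smith normal form yields diagonal entries (1,1,1,1,1).

Computing H_k = (kernel of ∂_k) / (image of ∂_{k+1}):

  H_0: rank C_0 − rank ∂_1 = 5 − 4 = 1, and the invariant factors of ∂_1 are all 1, so H_0 ≅ Z.
  H_1: rank ker ∂_1 − rank ∂_2 = (9 − 4) − 5 = 0, and the invariant factors of ∂_2 are all 1, so H_1 ≅ 0.
  H_2: rank ker ∂_2 − rank ∂_3 = (6 − 5) − 0 = 1, and there is no ∂_3, so H_2 ≅ Z.

(K is a triangulation of the 2-sphere S^2.)

H_0 = Z,  H_1 = 0,  H_2 = Z.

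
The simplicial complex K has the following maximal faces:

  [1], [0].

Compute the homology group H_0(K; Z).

Fix the vertex order 0 < 1 and write every simplex with vertices in increasing order. Then dim K = 0 and the simplices of K are:

  0-simplices (2): [0], [1]

so the chain groups are C_0 ≅ Z^2.

Reading off H_k = ker ∂_k / im ∂_{k+1}:

  H_0: rank C_0 − rank ∂_1 = 2 − 0 = 2, and there is no ∂_1, so H_0 ≅ Z^2.

(K is a triangulation of a set of 2 points.)

H_0 = Z^2.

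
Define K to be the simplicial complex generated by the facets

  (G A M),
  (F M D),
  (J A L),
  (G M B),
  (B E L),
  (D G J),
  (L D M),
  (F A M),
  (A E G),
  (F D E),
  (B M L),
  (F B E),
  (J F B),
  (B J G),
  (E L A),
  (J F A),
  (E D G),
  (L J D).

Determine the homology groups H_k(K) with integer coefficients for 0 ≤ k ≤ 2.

H_0 = Z,  H_1 = Z^2,  H_2 = Z.

K has 9 vertices, 27 edges, 18 triangles.
rank ∂_0 = 0, rank ∂_1 = 8 ⇒ b_0 = 9 − 0 − 8 = 1; all invariant factors of ∂_1 are 1 so no torsion. So H_0 ≅ Z.
rank ∂_1 = 8, rank ∂_2 = 17 ⇒ b_1 = 27 − 8 − 17 = 2; all invariant factors of ∂_2 are 1 so no torsion. So H_1 ≅ Z^2.
rank ∂_2 = 17, rank ∂_3 = 0 ⇒ b_2 = 18 − 17 − 0 = 1. So H_2 ≅ Z.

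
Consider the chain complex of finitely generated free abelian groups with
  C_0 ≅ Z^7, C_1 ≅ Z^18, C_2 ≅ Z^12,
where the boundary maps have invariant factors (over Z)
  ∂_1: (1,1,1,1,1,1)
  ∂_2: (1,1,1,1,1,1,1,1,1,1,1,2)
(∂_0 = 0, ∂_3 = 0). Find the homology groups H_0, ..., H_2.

H_0 ≅ Z,  H_1 ≅ Z/2,  H_2 = 0.

H_0: b_0 = 7 − 0 − 6 = 1; torsion from ∂_1 factors > 1: none. So H_0 ≅ Z.
H_1: b_1 = 18 − 6 − 12 = 0; torsion from ∂_2 factors > 1: [2]. So H_1 ≅ Z/2.
H_2: b_2 = 12 − 12 − 0 = 0; torsion from ∂_3 factors > 1: none. So H_2 ≅ 0.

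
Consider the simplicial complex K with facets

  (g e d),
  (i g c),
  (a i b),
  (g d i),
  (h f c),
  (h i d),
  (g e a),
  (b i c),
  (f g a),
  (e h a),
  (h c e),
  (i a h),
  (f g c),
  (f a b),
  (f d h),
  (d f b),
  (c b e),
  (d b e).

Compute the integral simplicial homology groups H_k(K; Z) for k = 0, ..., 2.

H_0 = Z,  H_1 = Z^2,  H_2 = Z.

Take the total order a < b < c < d < e < f < g < h < i on the vertex set. Then K (dimension 2) consists of the simplices:

  0-simplices (9): a, b, c, d, e, f, g, h, i
  1-simplices (27): ab, ae, af, ag, ah, ai, bc, bd, be, bf, bi, ce, cf, cg, ch, ci, de, df, dg, dh, di, eg, eh, fg, fh, gi, hi
  2-simplices (18): abf, abi, aeg, aeh, afg, ahi, bce, bci, bde, bdf, ceh, cfg, cfh, cgi, deg, dfh, dgi, dhi

so the chain groups are C_0 ≅ Z^9, C_1 ≅ Z^27, C_2 ≅ Z^18.

The boundary map ∂_1: C_1 → C_0 maps an edge to its endpoints' difference, ∂[p,q] = q − p. For instance
  ∂eh = h − e.
The 9×27 boundary matrix has rank 8 and Smith normal form diag(1,1,1,1,1,1,1,1).

The boundary map ∂_2: C_2 → C_1 acts by ∂[p,q,r] = [q,r] − [p,r] + [p,q]. For instance
  ∂dgi = gi − di + dg,
  ∂cgi = gi − ci + cg.
The 27×18 boundary matrix has rank 17 and Smith normal form diag(1,1,1,1,1,1,1,1,1,1,1,1,1,1,1,1,1).

Now H_k = ker ∂_k / im ∂_{k+1}, so:

  H_0: rank C_0 − rank ∂_1 = 9 − 8 = 1, and the invariant factors of ∂_1 are all 1, so H_0 = Z.
  H_1: rank ker ∂_1 − rank ∂_2 = (27 − 8) − 17 = 2, and the invariant factors of ∂_2 are all 1, so H_1 = Z^2.
  H_2: rank ker ∂_2 − rank ∂_3 = (18 − 17) − 0 = 1, and there is no ∂_3, so H_2 = Z.

As a check, the Euler characteristic is 9 − 27 + 18 = 0, which agrees with 1 − 2 + 1 = 0.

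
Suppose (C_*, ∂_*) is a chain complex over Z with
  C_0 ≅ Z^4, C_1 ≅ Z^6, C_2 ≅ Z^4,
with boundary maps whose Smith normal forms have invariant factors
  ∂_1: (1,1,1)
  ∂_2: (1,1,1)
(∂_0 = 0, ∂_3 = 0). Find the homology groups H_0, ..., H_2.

H_0: b_0 = 4 − 0 − 3 = 1; torsion from ∂_1 factors > 1: none. So H_0 ≅ Z.
H_1: b_1 = 6 − 3 − 3 = 0; torsion from ∂_2 factors > 1: none. So H_1 ≅ 0.
H_2: b_2 = 4 − 3 − 0 = 1; torsion from ∂_3 factors > 1: none. So H_2 ≅ Z.

H_0 ≅ Z,  H_1 = 0,  H_2 ≅ Z.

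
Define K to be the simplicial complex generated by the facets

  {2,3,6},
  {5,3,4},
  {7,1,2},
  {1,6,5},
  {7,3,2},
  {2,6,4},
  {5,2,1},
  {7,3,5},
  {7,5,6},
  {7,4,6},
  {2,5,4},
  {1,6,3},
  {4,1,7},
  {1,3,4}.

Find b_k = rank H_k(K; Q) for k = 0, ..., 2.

b_0 = 1, b_1 = 2, b_2 = 1.

Fix the vertex order 1 < 2 < 3 < 4 < 5 < 6 < 7 and write every simplex with vertices in increasing order. Then dim K = 2 and the simplices of K are:

  0-simplices (7): [1], [2], [3], [4], [5], [6], [7]
  1-simplices (21): [1,2], [1,3], [1,4], [1,5], [1,6], [1,7], [2,3], [2,4], [2,5], [2,6], [2,7], [3,4], [3,5], [3,6], [3,7], [4,5], [4,6], [4,7], [5,6], [5,7], [6,7]
  2-simplices (14): [1,2,5], [1,2,7], [1,3,4], [1,3,6], [1,4,7], [1,5,6], [2,3,6], [2,3,7], [2,4,5], [2,4,6], [3,4,5], [3,5,7], [4,6,7], [5,6,7]

giving chain groups C_0 ≅ Z^7, C_1 ≅ Z^21, C_2 ≅ Z^14.

Boundary ∂_1: C_1 → C_0 is given by ∂[p,q] = [q] − [p]. For instance
  ∂[5,7] = [7] − [5].
The resulting 7×21 matrix has rank 6, and its Smith normal form has invariant factors (1,1,1,1,1,1).

∂_2: C_2 → C_1 acts by ∂[p,q,r] = [q,r] − [p,r] + [p,q]. For instance
  ∂[3,4,5] = [4,5] − [3,5] + [3,4],
  ∂[1,3,4] = [3,4] − [1,4] + [1,3].
As a 21×14 matrix over Z this has rank 13, with invariant factors (1,1,1,1,1,1,1,1,1,1,1,1,1).

Computing H_k = (kernel of ∂_k) / (image of ∂_{k+1}):

  H_0: rank C_0 − rank ∂_1 = 7 − 6 = 1, and the invariant factors of ∂_1 are all 1, so H_0 = Z.
  H_1: rank ker ∂_1 − rank ∂_2 = (21 − 6) − 13 = 2, and the invariant factors of ∂_2 are all 1, so H_1 = Z^2.
  H_2: rank ker ∂_2 − rank ∂_3 = (14 − 13) − 0 = 1, and there is no ∂_3, so H_2 = Z.

As a check, the Euler characteristic is 7 − 21 + 14 = 0, which agrees with 1 − 2 + 1 = 0.

Hence the Betti numbers are b_0 = 1, b_1 = 2, b_2 = 1.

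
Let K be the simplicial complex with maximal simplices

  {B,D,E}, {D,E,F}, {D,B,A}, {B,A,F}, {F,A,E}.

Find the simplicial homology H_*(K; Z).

Order the vertices as A < B < D < E < F. Listing each simplex with vertices in this order, K has dimension 2 with simplices:

  0-simplices (5): A, B, D, E, F
  1-simplices (10): AB, AD, AE, AF, BD, BE, BF, DE, DF, EF
  2-simplices (5): ABD, ABF, AEF, BDE, DEF

giving chain groups C_0 ≅ Z^5, C_1 ≅ Z^10, C_2 ≅ Z^5.

The boundary map ∂_1: C_1 → C_0 sends each edge [p,q] (with p < q) to q − p. For instance
  ∂AB = B − A.
The resulting 5×10 matrix has rank 4, and its Smith normal form has invariant factors (1,1,1,1).

∂_2: C_2 → C_1 maps a triangle to the signed sum of its edges. For instance
  ∂AEF = EF − AF + AE,
  ∂DEF = EF − DF + DE.
The 10×5 boundary matrix has rank 5 and Smith normal form diag(1,1,1,1,1).

Now H_k = ker ∂_k / im ∂_{k+1}, so:

  H_0: rank C_0 − rank ∂_1 = 5 − 4 = 1, and the invariant factors of ∂_1 are all 1, so H_0 = Z.
  H_1: rank ker ∂_1 − rank ∂_2 = (10 − 4) − 5 = 1, and the invariant factors of ∂_2 are all 1, so H_1 = Z.
  H_2: rank ker ∂_2 − rank ∂_3 = (5 − 5) − 0 = 0, and there is no ∂_3, so H_2 = 0.

H_0 = Z,  H_1 = Z,  H_2 = 0.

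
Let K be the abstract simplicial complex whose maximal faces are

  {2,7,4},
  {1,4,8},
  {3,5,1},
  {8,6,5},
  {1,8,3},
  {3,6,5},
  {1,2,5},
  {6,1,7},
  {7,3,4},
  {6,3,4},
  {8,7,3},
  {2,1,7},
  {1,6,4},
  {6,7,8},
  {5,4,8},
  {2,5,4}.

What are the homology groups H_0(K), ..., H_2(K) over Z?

H_0 = Z,  H_1 = Z^2,  H_2 = Z.

Order the vertices as 1 < 2 < 3 < 4 < 5 < 6 < 7 < 8. Listing each simplex with vertices in this order, K has dimension 2 with simplices:

  0-simplices (8): [1], [2], [3], [4], [5], [6], [7], [8]
  1-simplices (24): (24 of them)
  2-simplices (16): [1,2,5], [1,2,7], [1,3,5], [1,3,8], [1,4,6], [1,4,8], [1,6,7], [2,4,5], [2,4,7], [3,4,6], [3,4,7], [3,5,6], [3,7,8], [4,5,8], [5,6,8], [6,7,8]

giving chain groups C_0 ≅ Z^8, C_1 ≅ Z^24, C_2 ≅ Z^16.

The boundary map ∂_1: C_1 → C_0 sends each edge [p,q] (with p < q) to q − p. For instance
  ∂[4,5] = [5] − [4].
The resulting 8×24 matrix has rank 7, and its Smith normal form has invariant factors (1,1,1,1,1,1,1).

The boundary map ∂_2: C_2 → C_1 sends each 2-simplex [p,q,r] to [q,r] − [p,r] + [p,q]. For instance
  ∂[1,4,6] = [4,6] − [1,6] + [1,4],
  ∂[1,2,7] = [2,7] − [1,7] + [1,2].
As a 24×16 matrix over Z this has rank 15, with invariant factors (1,1,1,1,1,1,1,1,1,1,1,1,1,1,1).

From H_k ≅ ker(∂_k) / im(∂_{k+1}) we obtain:

  H_0: rank C_0 − rank ∂_1 = 8 − 7 = 1, and the invariant factors of ∂_1 are all 1, so H_0 ≅ Z.
  H_1: rank ker ∂_1 − rank ∂_2 = (24 − 7) − 15 = 2, and the invariant factors of ∂_2 are all 1, so H_1 ≅ Z^2.
  H_2: rank ker ∂_2 − rank ∂_3 = (16 − 15) − 0 = 1, and there is no ∂_3, so H_2 ≅ Z.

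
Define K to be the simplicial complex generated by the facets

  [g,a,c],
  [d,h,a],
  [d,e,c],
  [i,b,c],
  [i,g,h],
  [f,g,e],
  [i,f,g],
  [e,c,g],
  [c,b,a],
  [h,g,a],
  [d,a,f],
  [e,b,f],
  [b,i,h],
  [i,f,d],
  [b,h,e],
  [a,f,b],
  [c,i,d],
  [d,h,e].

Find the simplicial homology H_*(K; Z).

H_0 = Z,  H_1 = Z^2,  H_2 = Z.

Order the vertices as a < b < c < d < e < f < g < h < i. Listing each simplex with vertices in this order, K has dimension 2 with simplices:

  0-simplices (9): a, b, c, d, e, f, g, h, i
  1-simplices (27): ab, ac, ad, af, ag, ah, bc, be, bf, bh, bi, cd, ce, cg, ci, de, df, dh, di, ef, eg, eh, fg, fi, gh, gi, hi
  2-simplices (18): abc, abf, acg, adf, adh, agh, bci, bef, beh, bhi, cde, cdi, ceg, deh, dfi, efg, fgi, ghi

giving chain groups C_0 ≅ Z^9, C_1 ≅ Z^27, C_2 ≅ Z^18.

The boundary map ∂_1: C_1 → C_0 sends each edge [p,q] (with p < q) to q − p.
As a 9×27 matrix over Z this has rank 8, with invariant factors (1,1,1,1,1,1,1,1).

Boundary ∂_2: C_2 → C_1 maps a triangle to the signed sum of its edges. For instance
  ∂abc = bc − ac + ab,
  ∂adh = dh − ah + ad.
The 27×18 boundary matrix has rank 17 and Smith normal form diag(1,1,1,1,1,1,1,1,1,1,1,1,1,1,1,1,1).

From H_k ≅ ker(∂_k) / im(∂_{k+1}) we obtain:

  H_0: rank C_0 − rank ∂_1 = 9 − 8 = 1, and the invariant factors of ∂_1 are all 1, so H_0 ≅ Z.
  H_1: rank ker ∂_1 − rank ∂_2 = (27 − 8) − 17 = 2, and the invariant factors of ∂_2 are all 1, so H_1 ≅ Z^2.
  H_2: rank ker ∂_2 − rank ∂_3 = (18 − 17) − 0 = 1, and there is no ∂_3, so H_2 ≅ Z.

As a check, the Euler characteristic is 9 − 27 + 18 = 0, which agrees with 1 − 2 + 1 = 0.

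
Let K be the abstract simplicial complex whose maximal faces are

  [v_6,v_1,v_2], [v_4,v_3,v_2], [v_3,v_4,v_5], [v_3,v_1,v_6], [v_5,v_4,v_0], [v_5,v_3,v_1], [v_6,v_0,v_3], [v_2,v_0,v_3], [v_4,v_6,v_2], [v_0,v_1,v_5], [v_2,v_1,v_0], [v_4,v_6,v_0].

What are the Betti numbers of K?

b_0 = 1, b_1 = 0, b_2 = 0.

K has 7 vertices, 18 edges, 12 triangles.
rank ∂_0 = 0, rank ∂_1 = 6 ⇒ b_0 = 7 − 0 − 6 = 1; all invariant factors of ∂_1 are 1 so no torsion. So H_0 ≅ Z.
rank ∂_1 = 6, rank ∂_2 = 12 ⇒ b_1 = 18 − 6 − 12 = 0; ∂_2 has invariant factor(s) [2] giving torsion. So H_1 ≅ Z/2.
rank ∂_2 = 12, rank ∂_3 = 0 ⇒ b_2 = 12 − 12 − 0 = 0. So H_2 ≅ 0.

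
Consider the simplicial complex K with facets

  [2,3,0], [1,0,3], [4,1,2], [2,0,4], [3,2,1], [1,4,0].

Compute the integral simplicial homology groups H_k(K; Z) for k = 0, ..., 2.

Order the vertices as 0 < 1 < 2 < 3 < 4. Listing each simplex with vertices in this order, K has dimension 2 with simplices:

  0-simplices (5): [0], [1], [2], [3], [4]
  1-simplices (9): [0,1], [0,2], [0,3], [0,4], [1,2], [1,3], [1,4], [2,3], [2,4]
  2-simplices (6): [0,1,3], [0,1,4], [0,2,3], [0,2,4], [1,2,3], [1,2,4]

so the chain groups are C_0 ≅ Z^5, C_1 ≅ Z^9, C_2 ≅ Z^6.

The boundary map ∂_1: C_1 → C_0 maps an edge to its endpoints' difference, ∂[p,q] = q − p. For instance
  ∂[2,3] = [3] − [2].
This gives a 5×9 integer matrix of rank 4; reducing to Smith normal form yields diagonal entries (1,1,1,1).

The boundary map ∂_2: C_2 → C_1 acts by ∂[p,q,r] = [q,r] − [p,r] + [p,q]. For instance
  ∂[1,2,4] = [2,4] − [1,4] + [1,2],
  ∂[0,1,3] = [1,3] − [0,3] + [0,1].
The 9×6 boundary matrix has rank 5 and Smith normal form diag(1,1,1,1,1).

From H_k ≅ ker(∂_k) / im(∂_{k+1}) we obtain:

  H_0: rank C_0 − rank ∂_1 = 5 − 4 = 1, and the invariant factors of ∂_1 are all 1, so H_0 = Z.
  H_1: rank ker ∂_1 − rank ∂_2 = (9 − 4) − 5 = 0, and the invariant factors of ∂_2 are all 1, so H_1 = 0.
  H_2: rank ker ∂_2 − rank ∂_3 = (6 − 5) − 0 = 1, and there is no ∂_3, so H_2 = Z.

As a check, the Euler characteristic is 5 − 9 + 6 = 2, which agrees with 1 − 0 + 1 = 2.
(K is a triangulation of the 2-sphere S^2.)

H_0 = Z,  H_1 = 0,  H_2 = Z.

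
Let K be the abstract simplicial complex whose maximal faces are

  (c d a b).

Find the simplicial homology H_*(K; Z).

We work with the vertex ordering a < b < c < d. The simplices of K, each written with vertices in increasing order, are:

  0-simplices (4): a, b, c, d
  1-simplices (6): ab, ac, ad, bc, bd, cd
  2-simplices (4): abc, abd, acd, bcd
  3-simplices (1): abcd

so the chain groups are C_0 ≅ Z^4, C_1 ≅ Z^6, C_2 ≅ Z^4, C_3 ≅ Z^1.

∂_1: C_1 → C_0 maps an edge to its endpoints' difference, ∂[p,q] = q − p.
This gives a 4×6 integer matrix of rank 3; reducing to Smith normal form yields diagonal entries (1,1,1).

∂_2: C_2 → C_1 maps a triangle to the signed sum of its edges. For instance
  ∂abd = bd − ad + ab,
  ∂bcd = cd − bd + bc.
The resulting 6×4 matrix has rank 3, and its Smith normal form has invariant factors (1,1,1).

The boundary map ∂_3: C_3 → C_2 sends each 3-simplex σ to the alternating sum Σ_i (−1)^i (σ with its i-th vertex removed). For instance
  ∂abcd = bcd − acd + abd − abc.
The resulting 4×1 matrix has rank 1, and its Smith normal form has invariant factors (1).

Now H_k = ker ∂_k / im ∂_{k+1}, so:

  H_0: rank C_0 − rank ∂_1 = 4 − 3 = 1, and the invariant factors of ∂_1 are all 1, so H_0 = Z.
  H_1: rank ker ∂_1 − rank ∂_2 = (6 − 3) − 3 = 0, and the invariant factors of ∂_2 are all 1, so H_1 = 0.
  H_2: rank ker ∂_2 − rank ∂_3 = (4 − 3) − 1 = 0, and the invariant factors of ∂_3 are all 1, so H_2 = 0.
  H_3: rank ker ∂_3 − rank ∂_4 = (1 − 1) − 0 = 0, and there is no ∂_4, so H_3 = 0.

As a check, the Euler characteristic is 4 − 6 + 4 − 1 = 1, which agrees with 1 − 0 + 0 − 0 = 1.

H_0 = Z,  H_1 = 0,  H_2 = 0,  H_3 = 0.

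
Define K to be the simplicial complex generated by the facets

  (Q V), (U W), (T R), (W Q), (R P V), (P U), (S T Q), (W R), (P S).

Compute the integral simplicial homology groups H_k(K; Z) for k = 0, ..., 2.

Order the vertices as P < Q < R < S < T < U < V < W. Listing each simplex with vertices in this order, K has dimension 2 with simplices:

  0-simplices (8): P, Q, R, S, T, U, V, W
  1-simplices (13): PR, PS, PU, PV, QS, QT, QV, QW, RT, RV, RW, ST, UW
  2-simplices (2): PRV, QST

giving chain groups C_0 ≅ Z^8, C_1 ≅ Z^13, C_2 ≅ Z^2.

∂_1: C_1 → C_0 sends each edge [p,q] (with p < q) to q − p. For instance
  ∂QS = S − Q.
As a 8×13 matrix over Z this has rank 7, with invariant factors (1,1,1,1,1,1,1).

∂_2: C_2 → C_1 maps a triangle to the signed sum of its edges. For instance
  ∂PRV = RV − PV + PR,
  ∂QST = ST − QT + QS.
As a 13×2 matrix over Z this has rank 2, with invariant factors (1,1).

Computing H_k = (kernel of ∂_k) / (image of ∂_{k+1}):

  H_0: rank C_0 − rank ∂_1 = 8 − 7 = 1, and the invariant factors of ∂_1 are all 1, so H_0 = Z.
  H_1: rank ker ∂_1 − rank ∂_2 = (13 − 7) − 2 = 4, and the invariant factors of ∂_2 are all 1, so H_1 = Z^4.
  H_2: rank ker ∂_2 − rank ∂_3 = (2 − 2) − 0 = 0, and there is no ∂_3, so H_2 = 0.

H_0 ≅ Z,  H_1 ≅ Z^4,  H_2 = 0.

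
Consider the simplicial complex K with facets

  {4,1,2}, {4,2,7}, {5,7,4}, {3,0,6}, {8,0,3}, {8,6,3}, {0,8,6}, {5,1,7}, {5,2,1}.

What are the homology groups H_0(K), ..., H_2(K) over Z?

H_0 = Z^2,  H_1 = Z,  H_2 = Z.

Order the vertices as 0 < 1 < 2 < 3 < 4 < 5 < 6 < 7 < 8. Listing each simplex with vertices in this order, K has dimension 2 with simplices:

  0-simplices (9): [0], [1], [2], [3], [4], [5], [6], [7], [8]
  1-simplices (16): [0,3], [0,6], [0,8], [1,2], [1,4], [1,5], [1,7], [2,4], [2,5], [2,7], [3,6], [3,8], [4,5], [4,7], [5,7], [6,8]
  2-simplices (9): [0,3,6], [0,3,8], [0,6,8], [1,2,4], [1,2,5], [1,5,7], [2,4,7], [3,6,8], [4,5,7]

Hence C_0 ≅ Z^9, C_1 ≅ Z^16, C_2 ≅ Z^9.

The boundary map ∂_1: C_1 → C_0 is given by ∂[p,q] = [q] − [p].
As a 9×16 matrix over Z this has rank 7, with invariant factors (1,1,1,1,1,1,1).

Boundary ∂_2: C_2 → C_1 maps a triangle to the signed sum of its edges. For instance
  ∂[0,6,8] = [6,8] − [0,8] + [0,6],
  ∂[3,6,8] = [6,8] − [3,8] + [3,6].
As a 16×9 matrix over Z this has rank 8, with invariant factors (1,1,1,1,1,1,1,1).

Computing H_k = (kernel of ∂_k) / (image of ∂_{k+1}):

  H_0: rank C_0 − rank ∂_1 = 9 − 7 = 2, and the invariant factors of ∂_1 are all 1, so H_0 ≅ Z^2.
  H_1: rank ker ∂_1 − rank ∂_2 = (16 − 7) − 8 = 1, and the invariant factors of ∂_2 are all 1, so H_1 ≅ Z.
  H_2: rank ker ∂_2 − rank ∂_3 = (9 − 8) − 0 = 1, and there is no ∂_3, so H_2 ≅ Z.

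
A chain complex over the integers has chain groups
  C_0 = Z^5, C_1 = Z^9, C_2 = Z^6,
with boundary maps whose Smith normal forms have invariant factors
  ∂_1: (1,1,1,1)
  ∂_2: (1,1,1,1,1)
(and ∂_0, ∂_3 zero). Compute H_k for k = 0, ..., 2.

H_0 = Z,  H_1 = 0,  H_2 = Z.

H_0: b_0 = 5 − 0 − 4 = 1; torsion from ∂_1 factors > 1: none. So H_0 = Z.
H_1: b_1 = 9 − 4 − 5 = 0; torsion from ∂_2 factors > 1: none. So H_1 = 0.
H_2: b_2 = 6 − 5 − 0 = 1; torsion from ∂_3 factors > 1: none. So H_2 = Z.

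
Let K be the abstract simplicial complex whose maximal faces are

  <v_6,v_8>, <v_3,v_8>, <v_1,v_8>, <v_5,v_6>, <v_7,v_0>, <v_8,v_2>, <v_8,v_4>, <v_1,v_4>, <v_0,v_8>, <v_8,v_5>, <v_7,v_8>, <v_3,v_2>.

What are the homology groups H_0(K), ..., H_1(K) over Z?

H_0 ≅ Z,  H_1 ≅ Z^4.

We work with the vertex ordering v_0 < v_1 < v_2 < v_3 < v_4 < v_5 < v_6 < v_7 < v_8. The simplices of K, each written with vertices in increasing order, are:

  0-simplices (9): [v_0], [v_1], [v_2], [v_3], [v_4], [v_5], [v_6], [v_7], [v_8]
  1-simplices (12): [v_0,v_7], [v_0,v_8], [v_1,v_4], [v_1,v_8], [v_2,v_3], [v_2,v_8], [v_3,v_8], [v_4,v_8], [v_5,v_6], [v_5,v_8], [v_6,v_8], [v_7,v_8]

so the chain groups are C_0 ≅ Z^9, C_1 ≅ Z^12.

Boundary ∂_1: C_1 → C_0 maps an edge to its endpoints' difference, ∂[p,q] = q − p.
This gives a 9×12 integer matrix of rank 8; reducing to Smith normal form yields diagonal entries (1,1,1,1,1,1,1,1).

Computing H_k = (kernel of ∂_k) / (image of ∂_{k+1}):

  H_0: rank C_0 − rank ∂_1 = 9 − 8 = 1, and the invariant factors of ∂_1 are all 1, so H_0 = Z.
  H_1: rank ker ∂_1 − rank ∂_2 = (12 − 8) − 0 = 4, and there is no ∂_2, so H_1 = Z^4.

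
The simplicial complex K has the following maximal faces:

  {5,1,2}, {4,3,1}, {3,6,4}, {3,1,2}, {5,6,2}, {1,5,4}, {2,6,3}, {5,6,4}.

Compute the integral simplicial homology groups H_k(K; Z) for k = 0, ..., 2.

We work with the vertex ordering 1 < 2 < 3 < 4 < 5 < 6. The simplices of K, each written with vertices in increasing order, are:

  0-simplices (6): [1], [2], [3], [4], [5], [6]
  1-simplices (12): [1,2], [1,3], [1,4], [1,5], [2,3], [2,5], [2,6], [3,4], [3,6], [4,5], [4,6], [5,6]
  2-simplices (8): [1,2,3], [1,2,5], [1,3,4], [1,4,5], [2,3,6], [2,5,6], [3,4,6], [4,5,6]

so the chain groups are C_0 ≅ Z^6, C_1 ≅ Z^12, C_2 ≅ Z^8.

Boundary ∂_1: C_1 → C_0 sends each edge [p,q] (with p < q) to q − p. For instance
  ∂[5,6] = [6] − [5].
This gives a 6×12 integer matrix of rank 5; reducing to Smith normal form yields diagonal entries (1,1,1,1,1).

The boundary map ∂_2: C_2 → C_1 sends each 2-simplex [p,q,r] to [q,r] − [p,r] + [p,q]. For instance
  ∂[4,5,6] = [5,6] − [4,6] + [4,5],
  ∂[3,4,6] = [4,6] − [3,6] + [3,4].
As a 12×8 matrix over Z this has rank 7, with invariant factors (1,1,1,1,1,1,1).

Reading off H_k = ker ∂_k / im ∂_{k+1}:

  H_0: rank C_0 − rank ∂_1 = 6 − 5 = 1, and the invariant factors of ∂_1 are all 1, so H_0 = Z.
  H_1: rank ker ∂_1 − rank ∂_2 = (12 − 5) − 7 = 0, and the invariant factors of ∂_2 are all 1, so H_1 = 0.
  H_2: rank ker ∂_2 − rank ∂_3 = (8 − 7) − 0 = 1, and there is no ∂_3, so H_2 = Z.

As a check, the Euler characteristic is 6 − 12 + 8 = 2, which agrees with 1 − 0 + 1 = 2.
(K is a triangulation of the 2-sphere S^2.)

H_0 ≅ Z,  H_1 = 0,  H_2 ≅ Z.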